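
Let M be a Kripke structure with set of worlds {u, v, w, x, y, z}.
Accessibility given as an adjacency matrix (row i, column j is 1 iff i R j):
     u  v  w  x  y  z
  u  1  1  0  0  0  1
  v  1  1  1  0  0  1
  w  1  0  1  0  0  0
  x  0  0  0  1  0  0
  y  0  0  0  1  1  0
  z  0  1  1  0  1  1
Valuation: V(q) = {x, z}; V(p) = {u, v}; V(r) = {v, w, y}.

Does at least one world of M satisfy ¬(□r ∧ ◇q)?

Recall that □ψ holds at a world iff ψ holds at every accessible world, and ◇ψ holds iff ψ holds at some accessible world.
Let φ = ¬(□r ∧ ◇q). Evaluate φ at each world:
  u (successors {u, v, z}): φ is true.
  v (successors {u, v, w, z}): φ is true.
  w (successors {u, w}): φ is true.
  x (successors {x}): φ is true.
  y (successors {x, y}): φ is true.
  z (successors {v, w, y, z}): φ is true.
Detail at u (witness):
  At u: □r ∧ ◇q is false, so ¬(□r ∧ ◇q) is true.
    At u: □r is false, ◇q is true, so □r ∧ ◇q is false.
      At u: □r requires r at every successor {u, v, z}.
        r fails at u, so □r is false at u.
      At u: ◇q requires q at some successor in {u, v, z}.
        q holds at z, so ◇q is true at u.

Yes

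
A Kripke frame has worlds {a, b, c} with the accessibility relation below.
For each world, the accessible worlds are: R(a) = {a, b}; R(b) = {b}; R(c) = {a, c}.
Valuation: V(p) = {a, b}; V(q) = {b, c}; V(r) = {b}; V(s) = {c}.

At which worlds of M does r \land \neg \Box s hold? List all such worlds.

Recall that \Box ψ holds at a world iff ψ holds at every accessible world, and \Diamond ψ holds iff ψ holds at some accessible world.
Let φ = r \land \neg \Box s. Evaluate φ at each world:
  a (successors {a, b}): φ is false.
  b (successors {b}): φ is true.
  c (successors {a, c}): φ is false.
For instance, at c:
  At c: r is false, \neg \Box s is true, so r \land \neg \Box s is false.
    At c: \Box s is false, so \neg \Box s is true.
      At c: \Box s requires s at every successor {a, c}.
        s fails at a, so \Box s is false at c.
Satisfying worlds: {b}

b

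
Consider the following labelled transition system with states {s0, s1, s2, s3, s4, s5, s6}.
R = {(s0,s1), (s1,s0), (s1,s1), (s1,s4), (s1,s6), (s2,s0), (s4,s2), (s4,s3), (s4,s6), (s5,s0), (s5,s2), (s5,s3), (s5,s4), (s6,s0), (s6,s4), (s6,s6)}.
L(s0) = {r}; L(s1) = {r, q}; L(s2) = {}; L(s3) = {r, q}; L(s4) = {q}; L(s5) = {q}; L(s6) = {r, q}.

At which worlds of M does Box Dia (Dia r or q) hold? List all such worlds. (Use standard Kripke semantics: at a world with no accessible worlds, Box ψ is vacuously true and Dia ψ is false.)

s0, s1, s2, s3, s6

Let φ = Box Dia (Dia r or q). Evaluate φ at each world:
  s0 (successors {s1}): φ is true.
  s1 (successors {s0, s1, s4, s6}): φ is true.
  s2 (successors {s0}): φ is true.
  s3 (successors ∅): φ is true.
  s4 (successors {s2, s3, s6}): φ is false.
  s5 (successors {s0, s2, s3, s4}): φ is false.
  s6 (successors {s0, s4, s6}): φ is true.
For instance, at s5:
  At s5: Box Dia (Dia r or q) requires Dia (Dia r or q) at every successor {s0, s2, s3, s4}.
    Dia (Dia r or q) fails at s3, so Box Dia (Dia r or q) is false at s5.
      At s3: no accessible worlds, so Dia (Dia r or q) is false.
Satisfying worlds: {s0, s1, s2, s3, s6}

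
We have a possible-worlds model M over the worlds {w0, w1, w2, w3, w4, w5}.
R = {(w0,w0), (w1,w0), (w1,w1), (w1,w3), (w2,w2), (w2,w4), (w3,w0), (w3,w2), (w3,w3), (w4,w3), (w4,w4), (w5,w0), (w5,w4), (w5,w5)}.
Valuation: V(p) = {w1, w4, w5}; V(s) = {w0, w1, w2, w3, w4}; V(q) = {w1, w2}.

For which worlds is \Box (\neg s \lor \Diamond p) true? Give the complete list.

Recall that \Box ψ holds at a world iff ψ holds at every accessible world, and \Diamond ψ holds iff ψ holds at some accessible world.
Let φ = \Box (\neg s \lor \Diamond p). Evaluate φ at each world:
  w0 (successors {w0}): φ is false.
  w1 (successors {w0, w1, w3}): φ is false.
  w2 (successors {w2, w4}): φ is true.
  w3 (successors {w0, w2, w3}): φ is false.
  w4 (successors {w3, w4}): φ is false.
  w5 (successors {w0, w4, w5}): φ is false.
For instance, at w4:
  At w4: \Box (\neg s \lor \Diamond p) requires \neg s \lor \Diamond p at every successor {w3, w4}.
    \neg s \lor \Diamond p fails at w3, so \Box (\neg s \lor \Diamond p) is false at w4.
      At w3: \neg s is false, \Diamond p is false, so \neg s \lor \Diamond p is false.
Satisfying worlds: {w2}

w2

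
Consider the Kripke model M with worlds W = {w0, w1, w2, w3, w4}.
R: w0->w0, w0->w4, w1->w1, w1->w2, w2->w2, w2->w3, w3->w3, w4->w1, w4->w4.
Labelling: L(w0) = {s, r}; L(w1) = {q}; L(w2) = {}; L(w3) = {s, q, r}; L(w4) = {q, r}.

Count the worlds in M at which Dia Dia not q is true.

4

Recall that Dia ψ holds at a world iff ψ holds at some accessible world.
Let φ = Dia Dia not q. Evaluate φ at each world:
  w0 (successors {w0, w4}): φ is true.
  w1 (successors {w1, w2}): φ is true.
  w2 (successors {w2, w3}): φ is true.
  w3 (successors {w3}): φ is false.
  w4 (successors {w1, w4}): φ is true.
For instance, at w2:
  At w2: Dia Dia not q requires Dia not q at some successor in {w2, w3}.
    Dia not q holds at w2, so Dia Dia not q is true at w2.
      At w2: Dia not q requires not q at some successor in {w2, w3}.
        not q holds at w2, so Dia not q is true at w2.
Satisfying worlds: {w0, w1, w2, w4}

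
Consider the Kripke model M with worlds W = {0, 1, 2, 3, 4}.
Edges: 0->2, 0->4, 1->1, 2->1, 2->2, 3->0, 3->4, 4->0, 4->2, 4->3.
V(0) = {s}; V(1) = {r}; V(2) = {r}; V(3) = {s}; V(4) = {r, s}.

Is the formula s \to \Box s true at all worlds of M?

Let φ = s \to \Box s. Evaluate φ at each world:
  0 (successors {2, 4}): φ is false.
  1 (successors {1}): φ is true.
  2 (successors {1, 2}): φ is true.
  3 (successors {0, 4}): φ is true.
  4 (successors {0, 2, 3}): φ is false.
Detail at 0 (counterexample):
  At 0: s is true, \Box s is false, so s \to \Box s is false.
    At 0: \Box s requires s at every successor {2, 4}.
      s fails at 2, so \Box s is false at 0.

No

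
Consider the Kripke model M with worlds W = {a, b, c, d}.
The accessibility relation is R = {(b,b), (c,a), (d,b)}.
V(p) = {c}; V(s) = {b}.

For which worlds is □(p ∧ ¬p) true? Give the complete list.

Let φ = □(p ∧ ¬p). Evaluate φ at each world:
  a (successors ∅): φ is true.
  b (successors {b}): φ is false.
  c (successors {a}): φ is false.
  d (successors {b}): φ is false.
For instance, at d:
  At d: □(p ∧ ¬p) requires p ∧ ¬p at every successor {b}.
    p ∧ ¬p fails at b, so □(p ∧ ¬p) is false at d.
Satisfying worlds: {a}

a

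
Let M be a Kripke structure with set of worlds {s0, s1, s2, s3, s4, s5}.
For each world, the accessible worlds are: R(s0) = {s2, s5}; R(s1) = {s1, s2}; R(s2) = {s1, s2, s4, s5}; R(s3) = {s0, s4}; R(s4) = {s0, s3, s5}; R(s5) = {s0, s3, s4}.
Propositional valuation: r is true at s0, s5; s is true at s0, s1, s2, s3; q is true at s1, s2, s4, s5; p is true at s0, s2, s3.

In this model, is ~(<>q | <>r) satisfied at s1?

Recall that <>ψ holds at a world iff ψ holds at some accessible world.
At s1: <>q | <>r is true, so ~(<>q | <>r) is false.
  At s1: <>q is true, <>r is false, so <>q | <>r is true.
    At s1: <>q requires q at some successor in {s1, s2}.
      q holds at s1, so <>q is true at s1.
    At s1: <>r requires r at some successor in {s1, s2}.
      At s1: r is false.
      At s2: r is false.
    So <>r is false at s1.

No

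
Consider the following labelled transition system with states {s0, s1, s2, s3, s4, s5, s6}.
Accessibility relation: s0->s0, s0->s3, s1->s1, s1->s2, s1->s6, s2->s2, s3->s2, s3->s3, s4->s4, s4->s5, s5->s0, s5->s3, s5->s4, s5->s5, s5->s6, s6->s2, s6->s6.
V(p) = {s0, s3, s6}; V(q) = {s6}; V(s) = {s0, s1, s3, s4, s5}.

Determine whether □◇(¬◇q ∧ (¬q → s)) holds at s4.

At s4: □◇(¬◇q ∧ (¬q → s)) requires ◇(¬◇q ∧ (¬q → s)) at every successor {s4, s5}.
    At s4: ◇(¬◇q ∧ (¬q → s)) requires ¬◇q ∧ (¬q → s) at some successor in {s4, s5}.
      ¬◇q ∧ (¬q → s) holds at s4, so ◇(¬◇q ∧ (¬q → s)) is true at s4.
    At s5: ◇(¬◇q ∧ (¬q → s)) requires ¬◇q ∧ (¬q → s) at some successor in {s0, s3, s4, s5, s6}.
      ¬◇q ∧ (¬q → s) holds at s0, so ◇(¬◇q ∧ (¬q → s)) is true at s5.
So □◇(¬◇q ∧ (¬q → s)) is true at s4.

Yes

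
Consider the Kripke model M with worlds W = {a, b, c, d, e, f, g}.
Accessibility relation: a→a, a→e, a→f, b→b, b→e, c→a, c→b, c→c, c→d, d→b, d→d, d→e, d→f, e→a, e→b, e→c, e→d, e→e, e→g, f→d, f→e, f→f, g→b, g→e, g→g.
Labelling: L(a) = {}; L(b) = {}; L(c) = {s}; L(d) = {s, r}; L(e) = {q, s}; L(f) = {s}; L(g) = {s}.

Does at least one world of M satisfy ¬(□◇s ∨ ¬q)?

No

Let φ = ¬(□◇s ∨ ¬q). Evaluate φ at each world:
  a (successors {a, e, f}): φ is false.
  b (successors {b, e}): φ is false.
  c (successors {a, b, c, d}): φ is false.
  d (successors {b, d, e, f}): φ is false.
  e (successors {a, b, c, d, e, g}): φ is false.
  f (successors {d, e, f}): φ is false.
  g (successors {b, e, g}): φ is false.
For instance, at c:
  At c: □◇s ∨ ¬q is true, so ¬(□◇s ∨ ¬q) is false.
    At c: □◇s is true, ¬q is true, so □◇s ∨ ¬q is true.
      At c: □◇s requires ◇s at every successor {a, b, c, d}.
        At a: ◇s is true.
        At b: ◇s is true.
        At c: ◇s is true.
        At d: ◇s is true.
      So □◇s is true at c.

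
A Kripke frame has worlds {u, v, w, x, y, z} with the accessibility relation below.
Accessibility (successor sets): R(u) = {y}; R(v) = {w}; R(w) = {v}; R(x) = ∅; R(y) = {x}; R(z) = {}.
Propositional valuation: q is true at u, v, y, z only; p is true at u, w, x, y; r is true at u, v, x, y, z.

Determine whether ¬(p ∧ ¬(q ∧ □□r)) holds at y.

Yes

At y: p ∧ ¬(q ∧ □□r) is false, so ¬(p ∧ ¬(q ∧ □□r)) is true.
  At y: p is true, ¬(q ∧ □□r) is false, so p ∧ ¬(q ∧ □□r) is false.
    At y: q ∧ □□r is true, so ¬(q ∧ □□r) is false.
      At y: q is true, □□r is true, so q ∧ □□r is true.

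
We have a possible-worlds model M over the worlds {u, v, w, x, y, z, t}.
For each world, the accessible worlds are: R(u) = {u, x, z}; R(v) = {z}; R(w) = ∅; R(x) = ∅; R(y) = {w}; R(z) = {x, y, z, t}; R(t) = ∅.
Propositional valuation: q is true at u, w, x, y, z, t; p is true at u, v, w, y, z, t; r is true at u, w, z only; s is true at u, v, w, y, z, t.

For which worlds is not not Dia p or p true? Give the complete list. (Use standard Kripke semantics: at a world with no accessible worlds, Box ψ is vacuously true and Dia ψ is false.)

u, v, w, y, z, t

Let φ = not not Dia p or p. Evaluate φ at each world:
  u (successors {u, x, z}): φ is true.
  v (successors {z}): φ is true.
  w (successors ∅): φ is true.
  x (successors ∅): φ is false.
  y (successors {w}): φ is true.
  z (successors {x, y, z, t}): φ is true.
  t (successors ∅): φ is true.
For instance, at v:
  At v: not not Dia p is true, p is true, so not not Dia p or p is true.
    At v: not Dia p is false, so not not Dia p is true.
      At v: Dia p is true, so not Dia p is false.
Satisfying worlds: {u, v, w, y, z, t}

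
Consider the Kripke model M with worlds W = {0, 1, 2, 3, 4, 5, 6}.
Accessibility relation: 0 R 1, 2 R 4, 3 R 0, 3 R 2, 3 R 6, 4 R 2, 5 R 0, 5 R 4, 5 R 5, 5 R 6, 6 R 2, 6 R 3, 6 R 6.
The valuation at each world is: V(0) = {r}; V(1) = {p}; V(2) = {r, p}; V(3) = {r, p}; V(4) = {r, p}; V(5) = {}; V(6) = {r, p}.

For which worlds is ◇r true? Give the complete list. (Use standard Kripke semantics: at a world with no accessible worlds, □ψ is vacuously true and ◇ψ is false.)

Let φ = ◇r. Evaluate φ at each world:
  0 (successors {1}): φ is false.
  1 (successors ∅): φ is false.
  2 (successors {4}): φ is true.
  3 (successors {0, 2, 6}): φ is true.
  4 (successors {2}): φ is true.
  5 (successors {0, 4, 5, 6}): φ is true.
  6 (successors {2, 3, 6}): φ is true.
For instance, at 3:
  At 3: ◇r requires r at some successor in {0, 2, 6}.
    r holds at 0, so ◇r is true at 3.
Satisfying worlds: {2, 3, 4, 5, 6}

2, 3, 4, 5, 6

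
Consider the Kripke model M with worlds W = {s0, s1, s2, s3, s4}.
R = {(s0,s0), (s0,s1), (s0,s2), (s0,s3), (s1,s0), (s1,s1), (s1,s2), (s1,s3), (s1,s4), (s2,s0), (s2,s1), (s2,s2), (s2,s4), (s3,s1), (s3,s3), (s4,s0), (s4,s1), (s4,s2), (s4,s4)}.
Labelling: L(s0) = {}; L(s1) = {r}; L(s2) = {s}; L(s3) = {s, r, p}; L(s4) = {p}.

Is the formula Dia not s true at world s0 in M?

Yes

At s0: Dia not s requires not s at some successor in {s0, s1, s2, s3}.
  not s holds at s0, so Dia not s is true at s0.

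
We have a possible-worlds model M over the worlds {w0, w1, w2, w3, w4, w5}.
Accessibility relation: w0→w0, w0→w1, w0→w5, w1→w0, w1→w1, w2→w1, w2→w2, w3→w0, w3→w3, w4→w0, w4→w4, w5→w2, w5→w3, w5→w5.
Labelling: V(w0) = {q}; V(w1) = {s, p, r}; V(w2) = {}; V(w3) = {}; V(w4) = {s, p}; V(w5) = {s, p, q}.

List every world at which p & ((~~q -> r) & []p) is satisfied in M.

Recall that []ψ holds at a world iff ψ holds at every accessible world, and <>ψ holds iff ψ holds at some accessible world.
Let φ = p & ((~~q -> r) & []p). Evaluate φ at each world:
  w0 (successors {w0, w1, w5}): φ is false.
  w1 (successors {w0, w1}): φ is false.
  w2 (successors {w1, w2}): φ is false.
  w3 (successors {w0, w3}): φ is false.
  w4 (successors {w0, w4}): φ is false.
  w5 (successors {w2, w3, w5}): φ is false.
For instance, at w1:
  At w1: p is true, (~~q -> r) & []p is false, so p & ((~~q -> r) & []p) is false.
    At w1: ~~q -> r is true, []p is false, so (~~q -> r) & []p is false.
      At w1: []p requires p at every successor {w0, w1}.
        p fails at w0, so []p is false at w1.
Satisfying worlds: none.

none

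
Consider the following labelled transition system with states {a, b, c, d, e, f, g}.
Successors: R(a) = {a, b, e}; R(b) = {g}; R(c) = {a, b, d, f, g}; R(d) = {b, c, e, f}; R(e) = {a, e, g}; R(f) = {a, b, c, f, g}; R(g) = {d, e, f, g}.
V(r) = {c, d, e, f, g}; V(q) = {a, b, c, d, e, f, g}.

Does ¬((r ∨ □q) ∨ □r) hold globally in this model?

Recall that □ψ holds at a world iff ψ holds at every accessible world, and ◇ψ holds iff ψ holds at some accessible world.
Let φ = ¬((r ∨ □q) ∨ □r). Evaluate φ at each world:
  a (successors {a, b, e}): φ is false.
  b (successors {g}): φ is false.
  c (successors {a, b, d, f, g}): φ is false.
  d (successors {b, c, e, f}): φ is false.
  e (successors {a, e, g}): φ is false.
  f (successors {a, b, c, f, g}): φ is false.
  g (successors {d, e, f, g}): φ is false.
Detail at a (counterexample):
  At a: (r ∨ □q) ∨ □r is true, so ¬((r ∨ □q) ∨ □r) is false.
    At a: r ∨ □q is true, □r is false, so (r ∨ □q) ∨ □r is true.
      At a: r is false, □q is true, so r ∨ □q is true.
      At a: □r requires r at every successor {a, b, e}.
        r fails at a, so □r is false at a.

No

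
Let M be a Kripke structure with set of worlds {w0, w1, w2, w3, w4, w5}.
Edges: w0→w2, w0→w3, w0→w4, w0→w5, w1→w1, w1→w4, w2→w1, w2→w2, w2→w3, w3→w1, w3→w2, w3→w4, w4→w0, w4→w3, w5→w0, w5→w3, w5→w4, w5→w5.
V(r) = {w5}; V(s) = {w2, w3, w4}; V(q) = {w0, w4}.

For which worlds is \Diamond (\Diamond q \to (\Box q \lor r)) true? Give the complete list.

w0, w2, w3, w5

Recall that \Box ψ holds at a world iff ψ holds at every accessible world, and \Diamond ψ holds iff ψ holds at some accessible world.
Let φ = \Diamond (\Diamond q \to (\Box q \lor r)). Evaluate φ at each world:
  w0 (successors {w2, w3, w4, w5}): φ is true.
  w1 (successors {w1, w4}): φ is false.
  w2 (successors {w1, w2, w3}): φ is true.
  w3 (successors {w1, w2, w4}): φ is true.
  w4 (successors {w0, w3}): φ is false.
  w5 (successors {w0, w3, w4, w5}): φ is true.
For instance, at w5:
  At w5: \Diamond (\Diamond q \to (\Box q \lor r)) requires \Diamond q \to (\Box q \lor r) at some successor in {w0, w3, w4, w5}.
    \Diamond q \to (\Box q \lor r) holds at w5, so \Diamond (\Diamond q \to (\Box q \lor r)) is true at w5.
      At w5: \Diamond q is true, \Box q \lor r is true, so \Diamond q \to (\Box q \lor r) is true.
Satisfying worlds: {w0, w2, w3, w5}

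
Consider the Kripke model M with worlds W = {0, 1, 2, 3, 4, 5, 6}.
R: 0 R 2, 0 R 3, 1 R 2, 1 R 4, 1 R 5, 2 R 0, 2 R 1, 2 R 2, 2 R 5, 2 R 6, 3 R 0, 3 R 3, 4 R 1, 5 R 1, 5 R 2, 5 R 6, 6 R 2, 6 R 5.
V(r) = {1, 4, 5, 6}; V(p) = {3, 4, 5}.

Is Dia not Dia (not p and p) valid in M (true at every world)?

Yes

Let φ = Dia not Dia (not p and p). Evaluate φ at each world:
  0 (successors {2, 3}): φ is true.
  1 (successors {2, 4, 5}): φ is true.
  2 (successors {0, 1, 2, 5, 6}): φ is true.
  3 (successors {0, 3}): φ is true.
  4 (successors {1}): φ is true.
  5 (successors {1, 2, 6}): φ is true.
  6 (successors {2, 5}): φ is true.
For instance, at 0:
  At 0: Dia not Dia (not p and p) requires not Dia (not p and p) at some successor in {2, 3}.
    not Dia (not p and p) holds at 2, so Dia not Dia (not p and p) is true at 0.
      At 2: Dia (not p and p) is false, so not Dia (not p and p) is true.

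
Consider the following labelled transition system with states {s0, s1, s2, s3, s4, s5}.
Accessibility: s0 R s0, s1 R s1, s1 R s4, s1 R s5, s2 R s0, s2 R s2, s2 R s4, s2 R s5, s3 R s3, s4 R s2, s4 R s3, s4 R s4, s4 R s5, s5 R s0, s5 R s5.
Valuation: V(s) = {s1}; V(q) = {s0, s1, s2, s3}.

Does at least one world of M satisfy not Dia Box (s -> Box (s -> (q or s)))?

No

Recall that Box ψ holds at a world iff ψ holds at every accessible world, and Dia ψ holds iff ψ holds at some accessible world.
Let φ = not Dia Box (s -> Box (s -> (q or s))). Evaluate φ at each world:
  s0 (successors {s0}): φ is false.
  s1 (successors {s1, s4, s5}): φ is false.
  s2 (successors {s0, s2, s4, s5}): φ is false.
  s3 (successors {s3}): φ is false.
  s4 (successors {s2, s3, s4, s5}): φ is false.
  s5 (successors {s0, s5}): φ is false.
For instance, at s4:
  At s4: Dia Box (s -> Box (s -> (q or s))) is true, so not Dia Box (s -> Box (s -> (q or s))) is false.
    At s4: Dia Box (s -> Box (s -> (q or s))) requires Box (s -> Box (s -> (q or s))) at some successor in {s2, s3, s4, s5}.
      Box (s -> Box (s -> (q or s))) holds at s2, so Dia Box (s -> Box (s -> (q or s))) is true at s4.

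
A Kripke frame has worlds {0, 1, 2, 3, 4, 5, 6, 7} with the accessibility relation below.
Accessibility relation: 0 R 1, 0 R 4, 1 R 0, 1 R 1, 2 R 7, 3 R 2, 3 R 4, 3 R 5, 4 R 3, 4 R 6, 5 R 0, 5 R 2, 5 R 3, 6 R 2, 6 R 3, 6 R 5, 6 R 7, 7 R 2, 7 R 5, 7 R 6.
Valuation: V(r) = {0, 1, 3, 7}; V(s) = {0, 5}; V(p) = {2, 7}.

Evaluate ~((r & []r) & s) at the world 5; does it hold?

At 5: (r & []r) & s is false, so ~((r & []r) & s) is true.
  At 5: r & []r is false, s is true, so (r & []r) & s is false.
    At 5: r is false, []r is false, so r & []r is false.
      At 5: []r requires r at every successor {0, 2, 3}.
        r fails at 2, so []r is false at 5.

Yes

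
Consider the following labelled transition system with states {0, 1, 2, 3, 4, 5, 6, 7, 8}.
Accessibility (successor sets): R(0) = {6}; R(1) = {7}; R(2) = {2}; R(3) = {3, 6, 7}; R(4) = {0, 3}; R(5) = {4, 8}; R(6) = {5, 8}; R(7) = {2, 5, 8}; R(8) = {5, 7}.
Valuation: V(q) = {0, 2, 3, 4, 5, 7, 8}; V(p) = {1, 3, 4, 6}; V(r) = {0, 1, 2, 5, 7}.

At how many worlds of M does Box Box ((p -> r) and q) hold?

Let φ = Box Box ((p -> r) and q). Evaluate φ at each world:
  0 (successors {6}): φ is true.
  1 (successors {7}): φ is true.
  2 (successors {2}): φ is true.
  3 (successors {3, 6, 7}): φ is false.
  4 (successors {0, 3}): φ is false.
  5 (successors {4, 8}): φ is false.
  6 (successors {5, 8}): φ is false.
  7 (successors {2, 5, 8}): φ is false.
  8 (successors {5, 7}): φ is false.
For instance, at 2:
  At 2: Box Box ((p -> r) and q) requires Box ((p -> r) and q) at every successor {2}.
      At 2: Box ((p -> r) and q) requires (p -> r) and q at every successor {2}.
        At 2: (p -> r) and q is true.
      So Box ((p -> r) and q) is true at 2.
  So Box Box ((p -> r) and q) is true at 2.
Satisfying worlds: {0, 1, 2}

3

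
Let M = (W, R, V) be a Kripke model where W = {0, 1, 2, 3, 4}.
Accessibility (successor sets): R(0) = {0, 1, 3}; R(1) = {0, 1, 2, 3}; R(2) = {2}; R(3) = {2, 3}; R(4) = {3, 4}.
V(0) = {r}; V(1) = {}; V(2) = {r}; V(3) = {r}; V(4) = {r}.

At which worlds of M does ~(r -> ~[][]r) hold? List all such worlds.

2, 3, 4

Let φ = ~(r -> ~[][]r). Evaluate φ at each world:
  0 (successors {0, 1, 3}): φ is false.
  1 (successors {0, 1, 2, 3}): φ is false.
  2 (successors {2}): φ is true.
  3 (successors {2, 3}): φ is true.
  4 (successors {3, 4}): φ is true.
For instance, at 1:
  At 1: r -> ~[][]r is true, so ~(r -> ~[][]r) is false.
    At 1: r is false, ~[][]r is true, so r -> ~[][]r is true.
      At 1: [][]r is false, so ~[][]r is true.
Satisfying worlds: {2, 3, 4}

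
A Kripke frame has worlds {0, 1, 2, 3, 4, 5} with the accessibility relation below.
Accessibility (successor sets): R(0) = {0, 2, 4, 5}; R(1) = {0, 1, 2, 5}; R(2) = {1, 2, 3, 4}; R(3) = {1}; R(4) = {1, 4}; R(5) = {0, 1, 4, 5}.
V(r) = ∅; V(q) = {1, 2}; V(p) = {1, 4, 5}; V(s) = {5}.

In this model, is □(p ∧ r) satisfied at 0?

At 0: □(p ∧ r) requires p ∧ r at every successor {0, 2, 4, 5}.
  p ∧ r fails at 0, so □(p ∧ r) is false at 0.

No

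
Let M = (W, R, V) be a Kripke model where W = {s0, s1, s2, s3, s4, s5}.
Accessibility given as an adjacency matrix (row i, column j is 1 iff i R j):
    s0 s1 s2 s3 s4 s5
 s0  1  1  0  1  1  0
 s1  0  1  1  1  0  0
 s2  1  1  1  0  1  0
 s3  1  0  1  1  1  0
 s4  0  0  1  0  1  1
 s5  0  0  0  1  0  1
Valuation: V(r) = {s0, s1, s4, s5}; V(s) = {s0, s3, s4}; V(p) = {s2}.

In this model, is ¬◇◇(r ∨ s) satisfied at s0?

At s0: ◇◇(r ∨ s) is true, so ¬◇◇(r ∨ s) is false.
  At s0: ◇◇(r ∨ s) requires ◇(r ∨ s) at some successor in {s0, s1, s3, s4}.
    ◇(r ∨ s) holds at s0, so ◇◇(r ∨ s) is true at s0.
      At s0: ◇(r ∨ s) requires r ∨ s at some successor in {s0, s1, s3, s4}.
        r ∨ s holds at s0, so ◇(r ∨ s) is true at s0.

No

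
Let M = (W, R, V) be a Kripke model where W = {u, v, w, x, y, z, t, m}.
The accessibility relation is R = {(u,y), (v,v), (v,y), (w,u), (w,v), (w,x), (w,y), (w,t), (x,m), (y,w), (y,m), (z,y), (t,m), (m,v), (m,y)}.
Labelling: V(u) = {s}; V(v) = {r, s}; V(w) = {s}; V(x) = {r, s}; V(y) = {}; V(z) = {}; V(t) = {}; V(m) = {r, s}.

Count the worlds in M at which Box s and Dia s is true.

3

Let φ = Box s and Dia s. Evaluate φ at each world:
  u (successors {y}): φ is false.
  v (successors {v, y}): φ is false.
  w (successors {u, v, x, y, t}): φ is false.
  x (successors {m}): φ is true.
  y (successors {w, m}): φ is true.
  z (successors {y}): φ is false.
  t (successors {m}): φ is true.
  m (successors {v, y}): φ is false.
For instance, at y:
  At y: Box s is true, Dia s is true, so Box s and Dia s is true.
    At y: Box s requires s at every successor {w, m}.
      At w: s is true.
      At m: s is true.
    So Box s is true at y.
    At y: Dia s requires s at some successor in {w, m}.
      s holds at w, so Dia s is true at y.
Satisfying worlds: {x, y, t}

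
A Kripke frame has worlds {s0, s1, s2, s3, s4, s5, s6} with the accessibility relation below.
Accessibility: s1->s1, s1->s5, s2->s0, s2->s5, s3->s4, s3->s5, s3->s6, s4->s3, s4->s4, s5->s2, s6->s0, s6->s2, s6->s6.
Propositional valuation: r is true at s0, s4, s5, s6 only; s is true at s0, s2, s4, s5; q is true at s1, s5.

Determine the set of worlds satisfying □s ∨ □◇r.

s0, s2, s4, s5

Let φ = □s ∨ □◇r. Evaluate φ at each world:
  s0 (successors ∅): φ is true.
  s1 (successors {s1, s5}): φ is false.
  s2 (successors {s0, s5}): φ is true.
  s3 (successors {s4, s5, s6}): φ is false.
  s4 (successors {s3, s4}): φ is true.
  s5 (successors {s2}): φ is true.
  s6 (successors {s0, s2, s6}): φ is false.
For instance, at s5:
  At s5: □s is true, □◇r is true, so □s ∨ □◇r is true.
    At s5: □s requires s at every successor {s2}.
      At s2: s is true.
    So □s is true at s5.
    At s5: □◇r requires ◇r at every successor {s2}.
      At s2: ◇r is true.
    So □◇r is true at s5.
Satisfying worlds: {s0, s2, s4, s5}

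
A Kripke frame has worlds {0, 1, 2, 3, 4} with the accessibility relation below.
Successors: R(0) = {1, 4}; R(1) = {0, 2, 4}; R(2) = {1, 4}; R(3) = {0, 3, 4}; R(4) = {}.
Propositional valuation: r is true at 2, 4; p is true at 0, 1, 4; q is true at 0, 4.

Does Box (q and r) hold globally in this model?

No

Recall that Box ψ holds at a world iff ψ holds at every accessible world, and Dia ψ holds iff ψ holds at some accessible world.
Let φ = Box (q and r). Evaluate φ at each world:
  0 (successors {1, 4}): φ is false.
  1 (successors {0, 2, 4}): φ is false.
  2 (successors {1, 4}): φ is false.
  3 (successors {0, 3, 4}): φ is false.
  4 (successors ∅): φ is true.
Detail at 0 (counterexample):
  At 0: Box (q and r) requires q and r at every successor {1, 4}.
    q and r fails at 1, so Box (q and r) is false at 0.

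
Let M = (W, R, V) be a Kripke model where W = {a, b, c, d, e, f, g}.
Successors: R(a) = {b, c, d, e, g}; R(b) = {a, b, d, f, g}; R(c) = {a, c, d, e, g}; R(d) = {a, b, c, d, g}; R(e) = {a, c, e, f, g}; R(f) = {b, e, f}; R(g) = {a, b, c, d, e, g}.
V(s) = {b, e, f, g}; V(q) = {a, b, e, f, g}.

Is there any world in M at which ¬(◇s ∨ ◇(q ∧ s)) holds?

Let φ = ¬(◇s ∨ ◇(q ∧ s)). Evaluate φ at each world:
  a (successors {b, c, d, e, g}): φ is false.
  b (successors {a, b, d, f, g}): φ is false.
  c (successors {a, c, d, e, g}): φ is false.
  d (successors {a, b, c, d, g}): φ is false.
  e (successors {a, c, e, f, g}): φ is false.
  f (successors {b, e, f}): φ is false.
  g (successors {a, b, c, d, e, g}): φ is false.
For instance, at a:
  At a: ◇s ∨ ◇(q ∧ s) is true, so ¬(◇s ∨ ◇(q ∧ s)) is false.
    At a: ◇s is true, ◇(q ∧ s) is true, so ◇s ∨ ◇(q ∧ s) is true.
      At a: ◇s requires s at some successor in {b, c, d, e, g}.
        s holds at b, so ◇s is true at a.
      At a: ◇(q ∧ s) requires q ∧ s at some successor in {b, c, d, e, g}.
        q ∧ s holds at b, so ◇(q ∧ s) is true at a.

No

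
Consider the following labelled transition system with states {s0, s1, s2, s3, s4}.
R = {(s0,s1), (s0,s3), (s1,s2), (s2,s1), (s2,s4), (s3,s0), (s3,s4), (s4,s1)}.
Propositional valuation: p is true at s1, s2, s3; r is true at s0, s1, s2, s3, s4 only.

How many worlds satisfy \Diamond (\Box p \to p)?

4

Let φ = \Diamond (\Box p \to p). Evaluate φ at each world:
  s0 (successors {s1, s3}): φ is true.
  s1 (successors {s2}): φ is true.
  s2 (successors {s1, s4}): φ is true.
  s3 (successors {s0, s4}): φ is false.
  s4 (successors {s1}): φ is true.
For instance, at s0:
  At s0: \Diamond (\Box p \to p) requires \Box p \to p at some successor in {s1, s3}.
    \Box p \to p holds at s1, so \Diamond (\Box p \to p) is true at s0.
      At s1: \Box p is true, p is true, so \Box p \to p is true.
Satisfying worlds: {s0, s1, s2, s4}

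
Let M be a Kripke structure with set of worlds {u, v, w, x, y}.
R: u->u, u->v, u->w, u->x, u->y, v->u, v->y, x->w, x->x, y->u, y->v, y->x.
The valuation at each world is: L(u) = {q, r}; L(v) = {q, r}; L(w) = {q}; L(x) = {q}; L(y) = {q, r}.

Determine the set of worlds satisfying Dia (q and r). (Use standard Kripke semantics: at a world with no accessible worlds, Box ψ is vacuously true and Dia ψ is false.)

Recall that Dia ψ holds at a world iff ψ holds at some accessible world.
Let φ = Dia (q and r). Evaluate φ at each world:
  u (successors {u, v, w, x, y}): φ is true.
  v (successors {u, y}): φ is true.
  w (successors ∅): φ is false.
  x (successors {w, x}): φ is false.
  y (successors {u, v, x}): φ is true.
For instance, at y:
  At y: Dia (q and r) requires q and r at some successor in {u, v, x}.
    q and r holds at u, so Dia (q and r) is true at y.
Satisfying worlds: {u, v, y}

u, v, y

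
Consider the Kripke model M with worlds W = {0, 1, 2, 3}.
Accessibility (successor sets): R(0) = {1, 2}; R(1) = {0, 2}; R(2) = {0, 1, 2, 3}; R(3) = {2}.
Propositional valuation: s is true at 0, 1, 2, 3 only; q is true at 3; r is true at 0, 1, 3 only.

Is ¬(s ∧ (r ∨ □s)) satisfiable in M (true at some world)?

No

Let φ = ¬(s ∧ (r ∨ □s)). Evaluate φ at each world:
  0 (successors {1, 2}): φ is false.
  1 (successors {0, 2}): φ is false.
  2 (successors {0, 1, 2, 3}): φ is false.
  3 (successors {2}): φ is false.
For instance, at 3:
  At 3: s ∧ (r ∨ □s) is true, so ¬(s ∧ (r ∨ □s)) is false.
    At 3: s is true, r ∨ □s is true, so s ∧ (r ∨ □s) is true.
      At 3: r is true, □s is true, so r ∨ □s is true.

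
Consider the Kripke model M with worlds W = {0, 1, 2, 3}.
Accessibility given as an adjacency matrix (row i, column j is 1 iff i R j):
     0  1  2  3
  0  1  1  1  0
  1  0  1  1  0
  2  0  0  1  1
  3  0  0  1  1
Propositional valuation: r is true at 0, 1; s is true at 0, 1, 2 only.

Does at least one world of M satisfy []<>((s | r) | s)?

Let φ = []<>((s | r) | s). Evaluate φ at each world:
  0 (successors {0, 1, 2}): φ is true.
  1 (successors {1, 2}): φ is true.
  2 (successors {2, 3}): φ is true.
  3 (successors {2, 3}): φ is true.
Detail at 0 (witness):
  At 0: []<>((s | r) | s) requires <>((s | r) | s) at every successor {0, 1, 2}.
      At 0: <>((s | r) | s) requires (s | r) | s at some successor in {0, 1, 2}.
        (s | r) | s holds at 0, so <>((s | r) | s) is true at 0.
      At 1: <>((s | r) | s) requires (s | r) | s at some successor in {1, 2}.
        (s | r) | s holds at 1, so <>((s | r) | s) is true at 1.
      At 2: <>((s | r) | s) requires (s | r) | s at some successor in {2, 3}.
        (s | r) | s holds at 2, so <>((s | r) | s) is true at 2.
  So []<>((s | r) | s) is true at 0.

Yes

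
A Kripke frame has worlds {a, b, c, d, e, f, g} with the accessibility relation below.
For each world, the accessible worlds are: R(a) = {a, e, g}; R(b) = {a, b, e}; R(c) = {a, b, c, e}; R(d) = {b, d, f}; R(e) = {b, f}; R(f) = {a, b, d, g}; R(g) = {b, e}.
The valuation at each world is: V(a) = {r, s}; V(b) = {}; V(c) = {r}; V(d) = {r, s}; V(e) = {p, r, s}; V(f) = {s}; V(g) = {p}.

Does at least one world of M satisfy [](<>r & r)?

No

Recall that []ψ holds at a world iff ψ holds at every accessible world, and <>ψ holds iff ψ holds at some accessible world.
Let φ = [](<>r & r). Evaluate φ at each world:
  a (successors {a, e, g}): φ is false.
  b (successors {a, b, e}): φ is false.
  c (successors {a, b, c, e}): φ is false.
  d (successors {b, d, f}): φ is false.
  e (successors {b, f}): φ is false.
  f (successors {a, b, d, g}): φ is false.
  g (successors {b, e}): φ is false.
For instance, at e:
  At e: [](<>r & r) requires <>r & r at every successor {b, f}.
    <>r & r fails at b, so [](<>r & r) is false at e.
      At b: <>r is true, r is false, so <>r & r is false.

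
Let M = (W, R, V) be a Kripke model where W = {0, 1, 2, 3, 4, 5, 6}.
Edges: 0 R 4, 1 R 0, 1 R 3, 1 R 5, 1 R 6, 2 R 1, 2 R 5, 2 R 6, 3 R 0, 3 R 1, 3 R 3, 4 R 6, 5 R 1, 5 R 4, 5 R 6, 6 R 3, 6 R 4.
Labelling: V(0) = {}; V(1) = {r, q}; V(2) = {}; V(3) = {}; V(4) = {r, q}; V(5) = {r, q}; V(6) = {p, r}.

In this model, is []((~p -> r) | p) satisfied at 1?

No

At 1: []((~p -> r) | p) requires (~p -> r) | p at every successor {0, 3, 5, 6}.
  (~p -> r) | p fails at 0, so []((~p -> r) | p) is false at 1.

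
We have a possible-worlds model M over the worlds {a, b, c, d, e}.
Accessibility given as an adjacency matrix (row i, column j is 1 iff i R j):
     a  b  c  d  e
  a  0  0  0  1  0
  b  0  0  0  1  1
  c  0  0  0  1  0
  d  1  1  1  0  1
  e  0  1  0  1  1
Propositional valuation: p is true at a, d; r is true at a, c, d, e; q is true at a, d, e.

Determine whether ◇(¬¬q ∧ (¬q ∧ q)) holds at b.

No

At b: ◇(¬¬q ∧ (¬q ∧ q)) requires ¬¬q ∧ (¬q ∧ q) at some successor in {d, e}.
  At d: ¬¬q ∧ (¬q ∧ q) is false.
  At e: ¬¬q ∧ (¬q ∧ q) is false.
So ◇(¬¬q ∧ (¬q ∧ q)) is false at b.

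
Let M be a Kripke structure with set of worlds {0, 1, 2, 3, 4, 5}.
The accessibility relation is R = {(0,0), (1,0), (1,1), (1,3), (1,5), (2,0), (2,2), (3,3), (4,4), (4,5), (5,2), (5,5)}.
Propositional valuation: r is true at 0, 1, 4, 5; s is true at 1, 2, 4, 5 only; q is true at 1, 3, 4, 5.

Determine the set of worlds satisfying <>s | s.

1, 2, 4, 5

Recall that <>ψ holds at a world iff ψ holds at some accessible world.
Let φ = <>s | s. Evaluate φ at each world:
  0 (successors {0}): φ is false.
  1 (successors {0, 1, 3, 5}): φ is true.
  2 (successors {0, 2}): φ is true.
  3 (successors {3}): φ is false.
  4 (successors {4, 5}): φ is true.
  5 (successors {2, 5}): φ is true.
For instance, at 5:
  At 5: <>s is true, s is true, so <>s | s is true.
    At 5: <>s requires s at some successor in {2, 5}.
      s holds at 2, so <>s is true at 5.
Satisfying worlds: {1, 2, 4, 5}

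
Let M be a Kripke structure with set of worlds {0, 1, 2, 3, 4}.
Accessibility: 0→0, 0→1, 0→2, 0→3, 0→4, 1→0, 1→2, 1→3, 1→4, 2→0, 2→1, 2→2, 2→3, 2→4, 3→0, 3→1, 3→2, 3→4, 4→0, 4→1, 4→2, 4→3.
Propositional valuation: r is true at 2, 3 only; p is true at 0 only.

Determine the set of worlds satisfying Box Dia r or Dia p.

0, 1, 2, 3, 4

Recall that Box ψ holds at a world iff ψ holds at every accessible world, and Dia ψ holds iff ψ holds at some accessible world.
Let φ = Box Dia r or Dia p. Evaluate φ at each world:
  0 (successors {0, 1, 2, 3, 4}): φ is true.
  1 (successors {0, 2, 3, 4}): φ is true.
  2 (successors {0, 1, 2, 3, 4}): φ is true.
  3 (successors {0, 1, 2, 4}): φ is true.
  4 (successors {0, 1, 2, 3}): φ is true.
For instance, at 3:
  At 3: Box Dia r is true, Dia p is true, so Box Dia r or Dia p is true.
    At 3: Box Dia r requires Dia r at every successor {0, 1, 2, 4}.
      At 0: Dia r is true.
      At 1: Dia r is true.
      At 2: Dia r is true.
      At 4: Dia r is true.
    So Box Dia r is true at 3.
    At 3: Dia p requires p at some successor in {0, 1, 2, 4}.
      p holds at 0, so Dia p is true at 3.
Satisfying worlds: {0, 1, 2, 3, 4}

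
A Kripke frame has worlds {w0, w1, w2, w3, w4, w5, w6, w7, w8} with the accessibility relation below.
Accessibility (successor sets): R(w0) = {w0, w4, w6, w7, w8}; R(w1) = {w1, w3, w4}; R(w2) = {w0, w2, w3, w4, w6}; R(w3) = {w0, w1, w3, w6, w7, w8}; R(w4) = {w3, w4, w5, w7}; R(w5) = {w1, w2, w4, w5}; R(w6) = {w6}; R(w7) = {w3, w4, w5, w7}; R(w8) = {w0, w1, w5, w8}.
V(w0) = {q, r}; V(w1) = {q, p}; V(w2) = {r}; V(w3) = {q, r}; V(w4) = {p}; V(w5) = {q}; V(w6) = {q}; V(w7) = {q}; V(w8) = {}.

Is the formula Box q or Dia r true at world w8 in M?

Recall that Box ψ holds at a world iff ψ holds at every accessible world, and Dia ψ holds iff ψ holds at some accessible world.
At w8: Box q is false, Dia r is true, so Box q or Dia r is true.
  At w8: Box q requires q at every successor {w0, w1, w5, w8}.
    q fails at w8, so Box q is false at w8.
  At w8: Dia r requires r at some successor in {w0, w1, w5, w8}.
    r holds at w0, so Dia r is true at w8.

Yes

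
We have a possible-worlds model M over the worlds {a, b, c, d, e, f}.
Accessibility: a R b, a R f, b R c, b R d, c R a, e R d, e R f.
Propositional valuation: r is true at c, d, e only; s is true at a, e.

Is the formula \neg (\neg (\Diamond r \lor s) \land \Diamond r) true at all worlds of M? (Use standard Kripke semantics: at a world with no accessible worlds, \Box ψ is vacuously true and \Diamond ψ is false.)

Yes

Let φ = \neg (\neg (\Diamond r \lor s) \land \Diamond r). Evaluate φ at each world:
  a (successors {b, f}): φ is true.
  b (successors {c, d}): φ is true.
  c (successors {a}): φ is true.
  d (successors ∅): φ is true.
  e (successors {d, f}): φ is true.
  f (successors ∅): φ is true.
For instance, at c:
  At c: \neg (\Diamond r \lor s) \land \Diamond r is false, so \neg (\neg (\Diamond r \lor s) \land \Diamond r) is true.
    At c: \neg (\Diamond r \lor s) is true, \Diamond r is false, so \neg (\Diamond r \lor s) \land \Diamond r is false.
      At c: \Diamond r \lor s is false, so \neg (\Diamond r \lor s) is true.
      At c: \Diamond r requires r at some successor in {a}.
        At a: r is false.
      So \Diamond r is false at c.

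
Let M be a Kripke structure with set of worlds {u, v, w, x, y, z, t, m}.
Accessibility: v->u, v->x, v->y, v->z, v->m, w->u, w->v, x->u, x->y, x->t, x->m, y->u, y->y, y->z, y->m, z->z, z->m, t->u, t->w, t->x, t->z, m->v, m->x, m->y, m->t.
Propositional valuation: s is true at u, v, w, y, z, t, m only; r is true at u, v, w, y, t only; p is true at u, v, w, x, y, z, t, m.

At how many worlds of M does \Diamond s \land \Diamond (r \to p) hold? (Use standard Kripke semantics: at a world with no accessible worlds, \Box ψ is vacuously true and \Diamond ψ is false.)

7

Let φ = \Diamond s \land \Diamond (r \to p). Evaluate φ at each world:
  u (successors ∅): φ is false.
  v (successors {u, x, y, z, m}): φ is true.
  w (successors {u, v}): φ is true.
  x (successors {u, y, t, m}): φ is true.
  y (successors {u, y, z, m}): φ is true.
  z (successors {z, m}): φ is true.
  t (successors {u, w, x, z}): φ is true.
  m (successors {v, x, y, t}): φ is true.
For instance, at x:
  At x: \Diamond s is true, \Diamond (r \to p) is true, so \Diamond s \land \Diamond (r \to p) is true.
    At x: \Diamond s requires s at some successor in {u, y, t, m}.
      s holds at u, so \Diamond s is true at x.
    At x: \Diamond (r \to p) requires r \to p at some successor in {u, y, t, m}.
      r \to p holds at u, so \Diamond (r \to p) is true at x.
Satisfying worlds: {v, w, x, y, z, t, m}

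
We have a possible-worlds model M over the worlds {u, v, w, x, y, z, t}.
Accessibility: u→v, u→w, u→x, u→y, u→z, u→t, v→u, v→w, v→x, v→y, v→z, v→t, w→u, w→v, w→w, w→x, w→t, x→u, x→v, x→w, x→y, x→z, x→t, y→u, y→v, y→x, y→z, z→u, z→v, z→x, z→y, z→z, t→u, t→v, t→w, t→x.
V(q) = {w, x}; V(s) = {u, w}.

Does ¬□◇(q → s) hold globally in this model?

Let φ = ¬□◇(q → s). Evaluate φ at each world:
  u (successors {v, w, x, y, z, t}): φ is false.
  v (successors {u, w, x, y, z, t}): φ is false.
  w (successors {u, v, w, x, t}): φ is false.
  x (successors {u, v, w, y, z, t}): φ is false.
  y (successors {u, v, x, z}): φ is false.
  z (successors {u, v, x, y, z}): φ is false.
  t (successors {u, v, w, x}): φ is false.
Detail at u (counterexample):
  At u: □◇(q → s) is true, so ¬□◇(q → s) is false.
    At u: □◇(q → s) requires ◇(q → s) at every successor {v, w, x, y, z, t}.
      At v: ◇(q → s) is true.
      At w: ◇(q → s) is true.
      At x: ◇(q → s) is true.
      At y: ◇(q → s) is true.
      At z: ◇(q → s) is true.
      At t: ◇(q → s) is true.
    So □◇(q → s) is true at u.

No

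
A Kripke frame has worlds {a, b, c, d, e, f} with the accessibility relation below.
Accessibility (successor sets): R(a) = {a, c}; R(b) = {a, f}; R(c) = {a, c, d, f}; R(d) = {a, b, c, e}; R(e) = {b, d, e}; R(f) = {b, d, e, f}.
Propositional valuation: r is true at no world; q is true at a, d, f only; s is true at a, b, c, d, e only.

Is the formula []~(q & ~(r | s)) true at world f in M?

No

At f: []~(q & ~(r | s)) requires ~(q & ~(r | s)) at every successor {b, d, e, f}.
  ~(q & ~(r | s)) fails at f, so []~(q & ~(r | s)) is false at f.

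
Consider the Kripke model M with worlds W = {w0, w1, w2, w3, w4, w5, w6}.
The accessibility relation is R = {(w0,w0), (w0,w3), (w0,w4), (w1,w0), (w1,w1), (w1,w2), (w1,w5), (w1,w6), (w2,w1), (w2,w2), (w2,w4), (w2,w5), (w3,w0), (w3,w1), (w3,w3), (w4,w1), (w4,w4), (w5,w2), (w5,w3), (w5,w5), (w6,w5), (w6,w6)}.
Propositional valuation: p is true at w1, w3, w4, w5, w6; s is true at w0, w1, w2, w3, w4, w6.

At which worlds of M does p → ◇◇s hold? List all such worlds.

Let φ = p → ◇◇s. Evaluate φ at each world:
  w0 (successors {w0, w3, w4}): φ is true.
  w1 (successors {w0, w1, w2, w5, w6}): φ is true.
  w2 (successors {w1, w2, w4, w5}): φ is true.
  w3 (successors {w0, w1, w3}): φ is true.
  w4 (successors {w1, w4}): φ is true.
  w5 (successors {w2, w3, w5}): φ is true.
  w6 (successors {w5, w6}): φ is true.
For instance, at w1:
  At w1: p is true, ◇◇s is true, so p → ◇◇s is true.
    At w1: ◇◇s requires ◇s at some successor in {w0, w1, w2, w5, w6}.
      ◇s holds at w0, so ◇◇s is true at w1.
Satisfying worlds: {w0, w1, w2, w3, w4, w5, w6}

w0, w1, w2, w3, w4, w5, w6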